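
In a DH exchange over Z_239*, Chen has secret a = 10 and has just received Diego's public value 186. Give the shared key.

Shared key K = 186^10 mod 239.
186^1 ≡ 186 (mod 239)
186^2 = (186^1)^2 ≡ 186^2 = 34596 ≡ 180 (mod 239)
186^4 = (186^2)^2 ≡ 180^2 = 32400 ≡ 135 (mod 239)
186^8 = (186^4)^2 ≡ 135^2 = 18225 ≡ 61 (mod 239)
186^10 = 186^8 · 186^2 ≡ 61 · 180 ≡ 225 (mod 239).

225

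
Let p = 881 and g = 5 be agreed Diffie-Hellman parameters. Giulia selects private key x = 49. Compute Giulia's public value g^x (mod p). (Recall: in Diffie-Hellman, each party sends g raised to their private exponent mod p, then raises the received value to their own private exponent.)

608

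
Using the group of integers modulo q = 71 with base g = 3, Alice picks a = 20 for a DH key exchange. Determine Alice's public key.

Public value = 3^20 mod 71.
3^1 ≡ 3 (mod 71)
3^2 = (3^1)^2 ≡ 3^2 = 9 ≡ 9 (mod 71)
3^4 = (3^2)^2 ≡ 9^2 = 81 ≡ 10 (mod 71)
3^8 = (3^4)^2 ≡ 10^2 = 100 ≡ 29 (mod 71)
3^16 = (3^8)^2 ≡ 29^2 = 841 ≡ 60 (mod 71)
3^20 = 3^16 · 3^4 ≡ 60 · 10 ≡ 32 (mod 71).

32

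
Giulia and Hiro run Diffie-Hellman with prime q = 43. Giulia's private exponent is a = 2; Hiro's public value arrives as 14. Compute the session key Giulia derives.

24

Shared key K = 14^2 mod 43.
14^1 ≡ 14 (mod 43)
14^2 = (14^1)^2 ≡ 14^2 = 196 ≡ 24 (mod 43)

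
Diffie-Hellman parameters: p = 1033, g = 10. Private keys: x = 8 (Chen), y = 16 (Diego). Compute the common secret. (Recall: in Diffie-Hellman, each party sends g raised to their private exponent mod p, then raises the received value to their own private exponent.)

333

Chen sends A = g^x mod p = 10^8 mod 1033.
10^1 ≡ 10 (mod 1033)
10^2 = (10^1)^2 ≡ 10^2 = 100 ≡ 100 (mod 1033)
10^4 = (10^2)^2 ≡ 100^2 = 10000 ≡ 703 (mod 1033)
10^8 = (10^4)^2 ≡ 703^2 = 494209 ≡ 435 (mod 1033)
So A = 435. Diego then computes K = A^y mod p = 435^16 mod 1033.
435^1 ≡ 435 (mod 1033)
435^2 = (435^1)^2 ≡ 435^2 = 189225 ≡ 186 (mod 1033)
435^4 = (435^2)^2 ≡ 186^2 = 34596 ≡ 507 (mod 1033)
435^8 = (435^4)^2 ≡ 507^2 = 257049 ≡ 865 (mod 1033)
435^16 = (435^8)^2 ≡ 865^2 = 748225 ≡ 333 (mod 1033)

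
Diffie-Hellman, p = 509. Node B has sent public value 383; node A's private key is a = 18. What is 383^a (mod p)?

337

Shared key K = 383^18 mod 509.
383^1 ≡ 383 (mod 509)
383^2 = (383^1)^2 ≡ 383^2 = 146689 ≡ 97 (mod 509)
383^4 = (383^2)^2 ≡ 97^2 = 9409 ≡ 247 (mod 509)
383^8 = (383^4)^2 ≡ 247^2 = 61009 ≡ 438 (mod 509)
383^16 = (383^8)^2 ≡ 438^2 = 191844 ≡ 460 (mod 509)
383^18 = 383^16 · 383^2 ≡ 460 · 97 ≡ 337 (mod 509).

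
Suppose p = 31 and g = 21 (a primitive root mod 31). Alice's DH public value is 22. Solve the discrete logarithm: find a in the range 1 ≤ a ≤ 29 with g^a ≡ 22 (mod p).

13

Try successive powers of 21 modulo 31:
21^1 ≡ 21
21^2 ≡ 7
21^3 ≡ 23
21^4 ≡ 18
21^5 ≡ 6
21^6 ≡ 2
21^7 ≡ 11
21^8 ≡ 14
21^9 ≡ 15
21^10 ≡ 5
21^11 ≡ 12
21^12 ≡ 4
21^13 ≡ 22
Found: a = 13.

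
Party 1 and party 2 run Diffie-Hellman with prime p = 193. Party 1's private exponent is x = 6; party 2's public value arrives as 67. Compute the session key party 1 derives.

Shared key K = 67^6 mod 193.
67^1 ≡ 67 (mod 193)
67^2 = (67^1)^2 ≡ 67^2 = 4489 ≡ 50 (mod 193)
67^4 = (67^2)^2 ≡ 50^2 = 2500 ≡ 184 (mod 193)
67^6 = 67^4 · 67^2 ≡ 184 · 50 ≡ 129 (mod 193).

129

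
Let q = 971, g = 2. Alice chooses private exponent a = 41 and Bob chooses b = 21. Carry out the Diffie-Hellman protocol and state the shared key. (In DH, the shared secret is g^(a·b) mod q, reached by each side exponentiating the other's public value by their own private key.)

600

Alice sends A = g^a mod q = 2^41 mod 971.
2^1 ≡ 2 (mod 971)
2^2 = (2^1)^2 ≡ 2^2 = 4 ≡ 4 (mod 971)
2^4 = (2^2)^2 ≡ 4^2 = 16 ≡ 16 (mod 971)
2^8 = (2^4)^2 ≡ 16^2 = 256 ≡ 256 (mod 971)
2^16 = (2^8)^2 ≡ 256^2 = 65536 ≡ 479 (mod 971)
2^32 = (2^16)^2 ≡ 479^2 = 229441 ≡ 285 (mod 971)
2^41 = 2^32 · 2^8 · 2^1 ≡ 285 · 256 · 2 ≡ 270 (mod 971).
So A = 270. Bob then computes K = A^b mod q = 270^21 mod 971.
270^1 ≡ 270 (mod 971)
270^2 = (270^1)^2 ≡ 270^2 = 72900 ≡ 75 (mod 971)
270^4 = (270^2)^2 ≡ 75^2 = 5625 ≡ 770 (mod 971)
270^8 = (270^4)^2 ≡ 770^2 = 592900 ≡ 590 (mod 971)
270^16 = (270^8)^2 ≡ 590^2 = 348100 ≡ 482 (mod 971)
270^21 = 270^16 · 270^4 · 270^1 ≡ 482 · 770 · 270 ≡ 600 (mod 971).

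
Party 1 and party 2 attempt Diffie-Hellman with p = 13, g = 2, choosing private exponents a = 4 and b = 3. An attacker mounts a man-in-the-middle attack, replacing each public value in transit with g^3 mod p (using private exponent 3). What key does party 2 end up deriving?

Party 2 receives an attacker's public value M = 2^3 mod 13 instead of the honest one.
2^1 ≡ 2 (mod 13)
2^2 = (2^1)^2 ≡ 2^2 = 4 ≡ 4 (mod 13)
2^3 = 2^2 · 2^1 ≡ 4 · 2 ≡ 8 (mod 13).
So M = 8. Party 2 computes K = M^3 mod 13.
8^1 ≡ 8 (mod 13)
8^2 = (8^1)^2 ≡ 8^2 = 64 ≡ 12 (mod 13)
8^3 = 8^2 · 8^1 ≡ 12 · 8 ≡ 5 (mod 13).

5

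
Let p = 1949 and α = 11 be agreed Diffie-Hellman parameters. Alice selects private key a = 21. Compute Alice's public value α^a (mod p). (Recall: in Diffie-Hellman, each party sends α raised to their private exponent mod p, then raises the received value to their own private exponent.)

Public value = 11^21 (mod 1949).
11^1 ≡ 11 (mod 1949)
11^2 = (11^1)^2 ≡ 11^2 = 121 ≡ 121 (mod 1949)
11^4 = (11^2)^2 ≡ 121^2 = 14641 ≡ 998 (mod 1949)
11^8 = (11^4)^2 ≡ 998^2 = 996004 ≡ 65 (mod 1949)
11^16 = (11^8)^2 ≡ 65^2 = 4225 ≡ 327 (mod 1949)
11^21 = 11^16 · 11^4 · 11^1 ≡ 327 · 998 · 11 ≡ 1697 (mod 1949).

1697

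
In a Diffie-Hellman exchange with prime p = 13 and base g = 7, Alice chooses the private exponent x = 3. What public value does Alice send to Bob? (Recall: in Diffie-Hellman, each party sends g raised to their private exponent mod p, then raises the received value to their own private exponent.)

Public value = 7^3 (mod 13).
7^1 ≡ 7 (mod 13)
7^2 = (7^1)^2 ≡ 7^2 = 49 ≡ 10 (mod 13)
7^3 = 7^2 · 7^1 ≡ 10 · 7 ≡ 5 (mod 13).

5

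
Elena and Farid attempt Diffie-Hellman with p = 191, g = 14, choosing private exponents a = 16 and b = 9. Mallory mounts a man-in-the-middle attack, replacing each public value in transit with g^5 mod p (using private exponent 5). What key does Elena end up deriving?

25

Elena receives Mallory's public value M = 14^5 mod 191 instead of the honest one.
14^1 ≡ 14 (mod 191)
14^2 = (14^1)^2 ≡ 14^2 = 196 ≡ 5 (mod 191)
14^4 = (14^2)^2 ≡ 5^2 = 25 ≡ 25 (mod 191)
14^5 = 14^4 · 14^1 ≡ 25 · 14 ≡ 159 (mod 191).
So M = 159. Elena computes K = M^16 mod 191.
159^1 ≡ 159 (mod 191)
159^2 = (159^1)^2 ≡ 159^2 = 25281 ≡ 69 (mod 191)
159^4 = (159^2)^2 ≡ 69^2 = 4761 ≡ 177 (mod 191)
159^8 = (159^4)^2 ≡ 177^2 = 31329 ≡ 5 (mod 191)
159^16 = (159^8)^2 ≡ 5^2 = 25 ≡ 25 (mod 191)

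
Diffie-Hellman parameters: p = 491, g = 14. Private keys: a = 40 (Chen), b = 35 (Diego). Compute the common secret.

Chen sends A = g^a mod p = 14^40 mod 491.
14^1 ≡ 14 (mod 491)
14^2 = (14^1)^2 ≡ 14^2 = 196 ≡ 196 (mod 491)
14^4 = (14^2)^2 ≡ 196^2 = 38416 ≡ 118 (mod 491)
14^8 = (14^4)^2 ≡ 118^2 = 13924 ≡ 176 (mod 491)
14^16 = (14^8)^2 ≡ 176^2 = 30976 ≡ 43 (mod 491)
14^32 = (14^16)^2 ≡ 43^2 = 1849 ≡ 376 (mod 491)
14^40 = 14^32 · 14^8 ≡ 376 · 176 ≡ 382 (mod 491).
So A = 382. Diego then computes K = A^b mod p = 382^35 mod 491.
382^1 ≡ 382 (mod 491)
382^2 = (382^1)^2 ≡ 382^2 = 145924 ≡ 97 (mod 491)
382^4 = (382^2)^2 ≡ 97^2 = 9409 ≡ 80 (mod 491)
382^8 = (382^4)^2 ≡ 80^2 = 6400 ≡ 17 (mod 491)
382^16 = (382^8)^2 ≡ 17^2 = 289 ≡ 289 (mod 491)
382^32 = (382^16)^2 ≡ 289^2 = 83521 ≡ 51 (mod 491)
382^35 = 382^32 · 382^2 · 382^1 ≡ 51 · 97 · 382 ≡ 386 (mod 491).

386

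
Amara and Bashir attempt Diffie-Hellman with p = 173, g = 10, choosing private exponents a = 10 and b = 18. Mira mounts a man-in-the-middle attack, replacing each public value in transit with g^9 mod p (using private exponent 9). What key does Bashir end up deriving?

Bashir receives Mira's public value M = 10^9 mod 173 instead of the honest one.
10^1 ≡ 10 (mod 173)
10^2 = (10^1)^2 ≡ 10^2 = 100 ≡ 100 (mod 173)
10^4 = (10^2)^2 ≡ 100^2 = 10000 ≡ 139 (mod 173)
10^8 = (10^4)^2 ≡ 139^2 = 19321 ≡ 118 (mod 173)
10^9 = 10^8 · 10^1 ≡ 118 · 10 ≡ 142 (mod 173).
So M = 142. Bashir computes K = M^18 mod 173.
142^1 ≡ 142 (mod 173)
142^2 = (142^1)^2 ≡ 142^2 = 20164 ≡ 96 (mod 173)
142^4 = (142^2)^2 ≡ 96^2 = 9216 ≡ 47 (mod 173)
142^8 = (142^4)^2 ≡ 47^2 = 2209 ≡ 133 (mod 173)
142^16 = (142^8)^2 ≡ 133^2 = 17689 ≡ 43 (mod 173)
142^18 = 142^16 · 142^2 ≡ 43 · 96 ≡ 149 (mod 173).

149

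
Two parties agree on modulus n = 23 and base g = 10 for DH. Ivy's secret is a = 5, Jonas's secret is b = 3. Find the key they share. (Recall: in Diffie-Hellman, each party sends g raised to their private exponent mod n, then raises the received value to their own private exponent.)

Jonas sends B = g^b mod n = 10^3 mod 23.
10^1 ≡ 10 (mod 23)
10^2 = (10^1)^2 ≡ 10^2 = 100 ≡ 8 (mod 23)
10^3 = 10^2 · 10^1 ≡ 8 · 10 ≡ 11 (mod 23).
So B = 11. Ivy then computes K = B^a mod n = 11^5 mod 23.
11^1 ≡ 11 (mod 23)
11^2 = (11^1)^2 ≡ 11^2 = 121 ≡ 6 (mod 23)
11^4 = (11^2)^2 ≡ 6^2 = 36 ≡ 13 (mod 23)
11^5 = 11^4 · 11^1 ≡ 13 · 11 ≡ 5 (mod 23).

5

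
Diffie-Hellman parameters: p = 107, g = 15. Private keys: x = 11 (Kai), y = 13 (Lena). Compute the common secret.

71

Kai sends A = g^x mod p = 15^11 mod 107.
15^1 ≡ 15 (mod 107)
15^2 = (15^1)^2 ≡ 15^2 = 225 ≡ 11 (mod 107)
15^4 = (15^2)^2 ≡ 11^2 = 121 ≡ 14 (mod 107)
15^8 = (15^4)^2 ≡ 14^2 = 196 ≡ 89 (mod 107)
15^11 = 15^8 · 15^2 · 15^1 ≡ 89 · 11 · 15 ≡ 26 (mod 107).
So A = 26. Lena then computes K = A^y mod p = 26^13 mod 107.
26^1 ≡ 26 (mod 107)
26^2 = (26^1)^2 ≡ 26^2 = 676 ≡ 34 (mod 107)
26^4 = (26^2)^2 ≡ 34^2 = 1156 ≡ 86 (mod 107)
26^8 = (26^4)^2 ≡ 86^2 = 7396 ≡ 13 (mod 107)
26^13 = 26^8 · 26^4 · 26^1 ≡ 13 · 86 · 26 ≡ 71 (mod 107).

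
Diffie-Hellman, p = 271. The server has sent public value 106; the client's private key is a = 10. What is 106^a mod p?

106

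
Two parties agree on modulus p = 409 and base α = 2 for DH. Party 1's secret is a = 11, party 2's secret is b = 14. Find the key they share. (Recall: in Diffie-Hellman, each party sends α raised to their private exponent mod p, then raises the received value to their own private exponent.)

123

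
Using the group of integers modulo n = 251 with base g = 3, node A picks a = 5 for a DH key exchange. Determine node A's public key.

243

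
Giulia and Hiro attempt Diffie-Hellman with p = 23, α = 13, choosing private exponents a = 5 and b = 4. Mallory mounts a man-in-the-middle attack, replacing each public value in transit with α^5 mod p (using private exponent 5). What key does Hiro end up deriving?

3

Hiro receives Mallory's public value M = 13^5 mod 23 instead of the honest one.
13^1 ≡ 13 (mod 23)
13^2 = (13^1)^2 ≡ 13^2 = 169 ≡ 8 (mod 23)
13^4 = (13^2)^2 ≡ 8^2 = 64 ≡ 18 (mod 23)
13^5 = 13^4 · 13^1 ≡ 18 · 13 ≡ 4 (mod 23).
So M = 4. Hiro computes K = M^4 mod 23.
4^1 ≡ 4 (mod 23)
4^2 = (4^1)^2 ≡ 4^2 = 16 ≡ 16 (mod 23)
4^4 = (4^2)^2 ≡ 16^2 = 256 ≡ 3 (mod 23)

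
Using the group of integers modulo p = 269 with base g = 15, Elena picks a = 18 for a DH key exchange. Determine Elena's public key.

189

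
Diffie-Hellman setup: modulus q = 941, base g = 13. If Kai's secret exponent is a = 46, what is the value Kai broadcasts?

107

Public value = 13^{46} \pmod{941}.
13^1 ≡ 13 (mod 941)
13^2 = (13^1)^2 ≡ 13^2 = 169 ≡ 169 (mod 941)
13^4 = (13^2)^2 ≡ 169^2 = 28561 ≡ 331 (mod 941)
13^8 = (13^4)^2 ≡ 331^2 = 109561 ≡ 405 (mod 941)
13^16 = (13^8)^2 ≡ 405^2 = 164025 ≡ 291 (mod 941)
13^32 = (13^16)^2 ≡ 291^2 = 84681 ≡ 932 (mod 941)
13^46 = 13^32 · 13^8 · 13^4 · 13^2 ≡ 932 · 405 · 331 · 169 ≡ 107 (mod 941).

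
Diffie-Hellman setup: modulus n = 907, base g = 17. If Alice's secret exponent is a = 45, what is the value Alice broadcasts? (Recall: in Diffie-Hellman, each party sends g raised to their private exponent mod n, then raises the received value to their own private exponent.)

343

Public value = 17^45 mod 907.
17^1 ≡ 17 (mod 907)
17^2 = (17^1)^2 ≡ 17^2 = 289 ≡ 289 (mod 907)
17^4 = (17^2)^2 ≡ 289^2 = 83521 ≡ 77 (mod 907)
17^8 = (17^4)^2 ≡ 77^2 = 5929 ≡ 487 (mod 907)
17^16 = (17^8)^2 ≡ 487^2 = 237169 ≡ 442 (mod 907)
17^32 = (17^16)^2 ≡ 442^2 = 195364 ≡ 359 (mod 907)
17^45 = 17^32 · 17^8 · 17^4 · 17^1 ≡ 359 · 487 · 77 · 17 ≡ 343 (mod 907).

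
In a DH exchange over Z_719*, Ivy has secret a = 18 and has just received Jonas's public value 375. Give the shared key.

Shared key K = 375^18 mod 719.
375^1 ≡ 375 (mod 719)
375^2 = (375^1)^2 ≡ 375^2 = 140625 ≡ 420 (mod 719)
375^4 = (375^2)^2 ≡ 420^2 = 176400 ≡ 245 (mod 719)
375^8 = (375^4)^2 ≡ 245^2 = 60025 ≡ 348 (mod 719)
375^16 = (375^8)^2 ≡ 348^2 = 121104 ≡ 312 (mod 719)
375^18 = 375^16 · 375^2 ≡ 312 · 420 ≡ 182 (mod 719).

182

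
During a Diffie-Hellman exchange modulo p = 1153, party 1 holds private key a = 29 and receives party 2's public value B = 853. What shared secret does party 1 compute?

Shared key K = 853^29 mod 1153.
853^1 ≡ 853 (mod 1153)
853^2 = (853^1)^2 ≡ 853^2 = 727609 ≡ 66 (mod 1153)
853^4 = (853^2)^2 ≡ 66^2 = 4356 ≡ 897 (mod 1153)
853^8 = (853^4)^2 ≡ 897^2 = 804609 ≡ 968 (mod 1153)
853^16 = (853^8)^2 ≡ 968^2 = 937024 ≡ 788 (mod 1153)
853^29 = 853^16 · 853^8 · 853^4 · 853^1 ≡ 788 · 968 · 897 · 853 ≡ 414 (mod 1153).

414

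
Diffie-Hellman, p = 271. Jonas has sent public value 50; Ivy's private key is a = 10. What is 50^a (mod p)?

Shared key K = 50^10 mod 271.
50^1 ≡ 50 (mod 271)
50^2 = (50^1)^2 ≡ 50^2 = 2500 ≡ 61 (mod 271)
50^4 = (50^2)^2 ≡ 61^2 = 3721 ≡ 198 (mod 271)
50^8 = (50^4)^2 ≡ 198^2 = 39204 ≡ 180 (mod 271)
50^10 = 50^8 · 50^2 ≡ 180 · 61 ≡ 140 (mod 271).

140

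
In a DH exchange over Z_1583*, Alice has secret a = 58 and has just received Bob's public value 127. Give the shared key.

Shared key K = 127^58 mod 1583.
127^1 ≡ 127 (mod 1583)
127^2 = (127^1)^2 ≡ 127^2 = 16129 ≡ 299 (mod 1583)
127^4 = (127^2)^2 ≡ 299^2 = 89401 ≡ 753 (mod 1583)
127^8 = (127^4)^2 ≡ 753^2 = 567009 ≡ 295 (mod 1583)
127^16 = (127^8)^2 ≡ 295^2 = 87025 ≡ 1543 (mod 1583)
127^32 = (127^16)^2 ≡ 1543^2 = 2380849 ≡ 17 (mod 1583)
127^58 = 127^32 · 127^16 · 127^8 · 127^2 ≡ 17 · 1543 · 295 · 299 ≡ 470 (mod 1583).

470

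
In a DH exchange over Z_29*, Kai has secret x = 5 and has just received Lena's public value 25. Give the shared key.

Shared key K = 25^5 mod 29.
25^1 ≡ 25 (mod 29)
25^2 = (25^1)^2 ≡ 25^2 = 625 ≡ 16 (mod 29)
25^4 = (25^2)^2 ≡ 16^2 = 256 ≡ 24 (mod 29)
25^5 = 25^4 · 25^1 ≡ 24 · 25 ≡ 20 (mod 29).

20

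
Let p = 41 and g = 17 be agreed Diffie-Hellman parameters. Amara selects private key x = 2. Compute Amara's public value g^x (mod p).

Public value = 17^2 (mod 41).
17^1 ≡ 17 (mod 41)
17^2 = (17^1)^2 ≡ 17^2 = 289 ≡ 2 (mod 41)

2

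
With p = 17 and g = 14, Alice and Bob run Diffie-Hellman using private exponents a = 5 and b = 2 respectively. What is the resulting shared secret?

8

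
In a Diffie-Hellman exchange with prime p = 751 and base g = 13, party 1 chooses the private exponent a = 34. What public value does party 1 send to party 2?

Public value = 13^34 (mod 751).
13^1 ≡ 13 (mod 751)
13^2 = (13^1)^2 ≡ 13^2 = 169 ≡ 169 (mod 751)
13^4 = (13^2)^2 ≡ 169^2 = 28561 ≡ 23 (mod 751)
13^8 = (13^4)^2 ≡ 23^2 = 529 ≡ 529 (mod 751)
13^16 = (13^8)^2 ≡ 529^2 = 279841 ≡ 469 (mod 751)
13^32 = (13^16)^2 ≡ 469^2 = 219961 ≡ 669 (mod 751)
13^34 = 13^32 · 13^2 ≡ 669 · 169 ≡ 411 (mod 751).

411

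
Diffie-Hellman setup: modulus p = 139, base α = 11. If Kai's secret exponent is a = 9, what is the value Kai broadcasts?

63

Public value = 11^9 mod 139.
11^1 ≡ 11 (mod 139)
11^2 = (11^1)^2 ≡ 11^2 = 121 ≡ 121 (mod 139)
11^4 = (11^2)^2 ≡ 121^2 = 14641 ≡ 46 (mod 139)
11^8 = (11^4)^2 ≡ 46^2 = 2116 ≡ 31 (mod 139)
11^9 = 11^8 · 11^1 ≡ 31 · 11 ≡ 63 (mod 139).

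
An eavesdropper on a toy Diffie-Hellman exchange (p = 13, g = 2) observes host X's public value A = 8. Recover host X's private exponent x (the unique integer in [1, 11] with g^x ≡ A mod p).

Try successive powers of 2 modulo 13:
2^1 ≡ 2
2^2 ≡ 4
2^3 ≡ 8
Found: x = 3.

3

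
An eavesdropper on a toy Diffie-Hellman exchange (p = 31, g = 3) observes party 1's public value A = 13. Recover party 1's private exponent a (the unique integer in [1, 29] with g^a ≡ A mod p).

11

Try successive powers of 3 modulo 31:
3^1 ≡ 3
3^2 ≡ 9
3^3 ≡ 27
3^4 ≡ 19
3^5 ≡ 26
3^6 ≡ 16
3^7 ≡ 17
3^8 ≡ 20
3^9 ≡ 29
3^10 ≡ 25
3^11 ≡ 13
Found: a = 11.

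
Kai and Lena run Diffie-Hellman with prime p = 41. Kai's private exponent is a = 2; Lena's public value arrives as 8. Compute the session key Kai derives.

Shared key K = 8^2 mod 41.
8^1 ≡ 8 (mod 41)
8^2 = (8^1)^2 ≡ 8^2 = 64 ≡ 23 (mod 41)

23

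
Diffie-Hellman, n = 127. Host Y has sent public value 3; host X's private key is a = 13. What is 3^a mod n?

Shared key K = 3^13 mod 127.
3^1 ≡ 3 (mod 127)
3^2 = (3^1)^2 ≡ 3^2 = 9 ≡ 9 (mod 127)
3^4 = (3^2)^2 ≡ 9^2 = 81 ≡ 81 (mod 127)
3^8 = (3^4)^2 ≡ 81^2 = 6561 ≡ 84 (mod 127)
3^13 = 3^8 · 3^4 · 3^1 ≡ 84 · 81 · 3 ≡ 92 (mod 127).

92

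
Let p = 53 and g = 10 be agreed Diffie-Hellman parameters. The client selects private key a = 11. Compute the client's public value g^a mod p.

44

Public value = 10^11 mod 53.
10^1 ≡ 10 (mod 53)
10^2 = (10^1)^2 ≡ 10^2 = 100 ≡ 47 (mod 53)
10^4 = (10^2)^2 ≡ 47^2 = 2209 ≡ 36 (mod 53)
10^8 = (10^4)^2 ≡ 36^2 = 1296 ≡ 24 (mod 53)
10^11 = 10^8 · 10^2 · 10^1 ≡ 24 · 47 · 10 ≡ 44 (mod 53).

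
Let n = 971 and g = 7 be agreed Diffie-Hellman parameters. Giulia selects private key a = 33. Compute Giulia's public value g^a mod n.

Public value = 7^33 mod 971.
7^1 ≡ 7 (mod 971)
7^2 = (7^1)^2 ≡ 7^2 = 49 ≡ 49 (mod 971)
7^4 = (7^2)^2 ≡ 49^2 = 2401 ≡ 459 (mod 971)
7^8 = (7^4)^2 ≡ 459^2 = 210681 ≡ 945 (mod 971)
7^16 = (7^8)^2 ≡ 945^2 = 893025 ≡ 676 (mod 971)
7^32 = (7^16)^2 ≡ 676^2 = 456976 ≡ 606 (mod 971)
7^33 = 7^32 · 7^1 ≡ 606 · 7 ≡ 358 (mod 971).

358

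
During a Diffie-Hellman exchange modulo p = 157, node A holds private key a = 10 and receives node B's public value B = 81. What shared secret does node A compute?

Shared key K = 81^10 mod 157.
81^1 ≡ 81 (mod 157)
81^2 = (81^1)^2 ≡ 81^2 = 6561 ≡ 124 (mod 157)
81^4 = (81^2)^2 ≡ 124^2 = 15376 ≡ 147 (mod 157)
81^8 = (81^4)^2 ≡ 147^2 = 21609 ≡ 100 (mod 157)
81^10 = 81^8 · 81^2 ≡ 100 · 124 ≡ 154 (mod 157).

154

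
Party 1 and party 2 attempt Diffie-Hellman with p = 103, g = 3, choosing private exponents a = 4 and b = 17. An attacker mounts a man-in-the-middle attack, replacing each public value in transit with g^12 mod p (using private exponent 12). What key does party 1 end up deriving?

Party 1 receives an attacker's public value M = 3^12 mod 103 instead of the honest one.
3^1 ≡ 3 (mod 103)
3^2 = (3^1)^2 ≡ 3^2 = 9 ≡ 9 (mod 103)
3^4 = (3^2)^2 ≡ 9^2 = 81 ≡ 81 (mod 103)
3^8 = (3^4)^2 ≡ 81^2 = 6561 ≡ 72 (mod 103)
3^12 = 3^8 · 3^4 ≡ 72 · 81 ≡ 64 (mod 103).
So M = 64. Party 1 computes K = M^4 mod 103.
64^1 ≡ 64 (mod 103)
64^2 = (64^1)^2 ≡ 64^2 = 4096 ≡ 79 (mod 103)
64^4 = (64^2)^2 ≡ 79^2 = 6241 ≡ 61 (mod 103)

61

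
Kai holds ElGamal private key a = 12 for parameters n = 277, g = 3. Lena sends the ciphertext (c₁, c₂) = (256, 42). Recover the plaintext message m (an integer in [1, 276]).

245

Shared mask s = c₁^a mod n = 256^12 mod 277.
256^1 ≡ 256 (mod 277)
256^2 = (256^1)^2 ≡ 256^2 = 65536 ≡ 164 (mod 277)
256^4 = (256^2)^2 ≡ 164^2 = 26896 ≡ 27 (mod 277)
256^8 = (256^4)^2 ≡ 27^2 = 729 ≡ 175 (mod 277)
256^12 = 256^8 · 256^4 ≡ 175 · 27 ≡ 16 (mod 277).
So s = 16; s⁻¹ ≡ 52 (mod 277).
m = c₂ · s⁻¹ mod 277 = 42 · 52 mod 277 = 245.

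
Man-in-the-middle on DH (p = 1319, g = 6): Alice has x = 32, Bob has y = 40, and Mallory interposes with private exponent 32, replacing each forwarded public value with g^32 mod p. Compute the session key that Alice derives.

Alice receives Mallory's public value M = 6^32 mod 1319 instead of the honest one.
6^1 ≡ 6 (mod 1319)
6^2 = (6^1)^2 ≡ 6^2 = 36 ≡ 36 (mod 1319)
6^4 = (6^2)^2 ≡ 36^2 = 1296 ≡ 1296 (mod 1319)
6^8 = (6^4)^2 ≡ 1296^2 = 1679616 ≡ 529 (mod 1319)
6^16 = (6^8)^2 ≡ 529^2 = 279841 ≡ 213 (mod 1319)
6^32 = (6^16)^2 ≡ 213^2 = 45369 ≡ 523 (mod 1319)
So M = 523. Alice computes K = M^32 mod 1319.
523^1 ≡ 523 (mod 1319)
523^2 = (523^1)^2 ≡ 523^2 = 273529 ≡ 496 (mod 1319)
523^4 = (523^2)^2 ≡ 496^2 = 246016 ≡ 682 (mod 1319)
523^8 = (523^4)^2 ≡ 682^2 = 465124 ≡ 836 (mod 1319)
523^16 = (523^8)^2 ≡ 836^2 = 698896 ≡ 1145 (mod 1319)
523^32 = (523^16)^2 ≡ 1145^2 = 1311025 ≡ 1258 (mod 1319)

1258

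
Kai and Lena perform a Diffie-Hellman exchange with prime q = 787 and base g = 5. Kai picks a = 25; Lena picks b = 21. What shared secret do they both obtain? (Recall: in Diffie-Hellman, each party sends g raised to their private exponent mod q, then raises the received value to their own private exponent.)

461

Kai sends A = g^a mod q = 5^25 mod 787.
5^1 ≡ 5 (mod 787)
5^2 = (5^1)^2 ≡ 5^2 = 25 ≡ 25 (mod 787)
5^4 = (5^2)^2 ≡ 25^2 = 625 ≡ 625 (mod 787)
5^8 = (5^4)^2 ≡ 625^2 = 390625 ≡ 273 (mod 787)
5^16 = (5^8)^2 ≡ 273^2 = 74529 ≡ 551 (mod 787)
5^25 = 5^16 · 5^8 · 5^1 ≡ 551 · 273 · 5 ≡ 530 (mod 787).
So A = 530. Lena then computes K = A^b mod q = 530^21 mod 787.
530^1 ≡ 530 (mod 787)
530^2 = (530^1)^2 ≡ 530^2 = 280900 ≡ 728 (mod 787)
530^4 = (530^2)^2 ≡ 728^2 = 529984 ≡ 333 (mod 787)
530^8 = (530^4)^2 ≡ 333^2 = 110889 ≡ 709 (mod 787)
530^16 = (530^8)^2 ≡ 709^2 = 502681 ≡ 575 (mod 787)
530^21 = 530^16 · 530^4 · 530^1 ≡ 575 · 333 · 530 ≡ 461 (mod 787).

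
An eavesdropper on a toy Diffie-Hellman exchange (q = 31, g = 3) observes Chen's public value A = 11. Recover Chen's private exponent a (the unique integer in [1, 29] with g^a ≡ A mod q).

Try successive powers of 3 modulo 31:
3^1 ≡ 3
3^2 ≡ 9
3^3 ≡ 27
3^4 ≡ 19
3^5 ≡ 26
3^6 ≡ 16
3^7 ≡ 17
3^8 ≡ 20
3^9 ≡ 29
3^10 ≡ 25
3^11 ≡ 13
3^12 ≡ 8
3^13 ≡ 24
3^14 ≡ 10
3^15 ≡ 30
3^16 ≡ 28
3^17 ≡ 22
3^18 ≡ 4
3^19 ≡ 12
3^20 ≡ 5
3^21 ≡ 15
3^22 ≡ 14
3^23 ≡ 11
Found: a = 23.

23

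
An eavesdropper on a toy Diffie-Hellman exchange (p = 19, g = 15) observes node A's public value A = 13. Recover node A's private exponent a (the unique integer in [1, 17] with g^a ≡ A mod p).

Try successive powers of 15 modulo 19:
15^1 ≡ 15
15^2 ≡ 16
15^3 ≡ 12
15^4 ≡ 9
15^5 ≡ 2
15^6 ≡ 11
15^7 ≡ 13
Found: a = 7.

7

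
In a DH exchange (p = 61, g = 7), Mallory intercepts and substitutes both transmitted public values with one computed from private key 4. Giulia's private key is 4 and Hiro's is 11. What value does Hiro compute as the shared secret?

Hiro receives Mallory's public value M = 7^4 mod 61 instead of the honest one.
7^1 ≡ 7 (mod 61)
7^2 = (7^1)^2 ≡ 7^2 = 49 ≡ 49 (mod 61)
7^4 = (7^2)^2 ≡ 49^2 = 2401 ≡ 22 (mod 61)
So M = 22. Hiro computes K = M^11 mod 61.
22^1 ≡ 22 (mod 61)
22^2 = (22^1)^2 ≡ 22^2 = 484 ≡ 57 (mod 61)
22^4 = (22^2)^2 ≡ 57^2 = 3249 ≡ 16 (mod 61)
22^8 = (22^4)^2 ≡ 16^2 = 256 ≡ 12 (mod 61)
22^11 = 22^8 · 22^2 · 22^1 ≡ 12 · 57 · 22 ≡ 42 (mod 61).

42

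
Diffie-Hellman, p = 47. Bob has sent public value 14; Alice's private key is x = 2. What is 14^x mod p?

Shared key K = 14^2 mod 47.
14^1 ≡ 14 (mod 47)
14^2 = (14^1)^2 ≡ 14^2 = 196 ≡ 8 (mod 47)

8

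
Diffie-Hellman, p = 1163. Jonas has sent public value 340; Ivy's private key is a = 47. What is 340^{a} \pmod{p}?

Shared key K = 340^47 mod 1163.
340^1 ≡ 340 (mod 1163)
340^2 = (340^1)^2 ≡ 340^2 = 115600 ≡ 463 (mod 1163)
340^4 = (340^2)^2 ≡ 463^2 = 214369 ≡ 377 (mod 1163)
340^8 = (340^4)^2 ≡ 377^2 = 142129 ≡ 243 (mod 1163)
340^16 = (340^8)^2 ≡ 243^2 = 59049 ≡ 899 (mod 1163)
340^32 = (340^16)^2 ≡ 899^2 = 808201 ≡ 1079 (mod 1163)
340^47 = 340^32 · 340^8 · 340^4 · 340^2 · 340^1 ≡ 1079 · 243 · 377 · 463 · 340 ≡ 161 (mod 1163).

161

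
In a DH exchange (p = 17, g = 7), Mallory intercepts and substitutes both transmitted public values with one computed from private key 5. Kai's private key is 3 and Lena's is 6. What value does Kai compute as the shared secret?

Kai receives Mallory's public value M = 7^5 mod 17 instead of the honest one.
7^1 ≡ 7 (mod 17)
7^2 = (7^1)^2 ≡ 7^2 = 49 ≡ 15 (mod 17)
7^4 = (7^2)^2 ≡ 15^2 = 225 ≡ 4 (mod 17)
7^5 = 7^4 · 7^1 ≡ 4 · 7 ≡ 11 (mod 17).
So M = 11. Kai computes K = M^3 mod 17.
11^1 ≡ 11 (mod 17)
11^2 = (11^1)^2 ≡ 11^2 = 121 ≡ 2 (mod 17)
11^3 = 11^2 · 11^1 ≡ 2 · 11 ≡ 5 (mod 17).

5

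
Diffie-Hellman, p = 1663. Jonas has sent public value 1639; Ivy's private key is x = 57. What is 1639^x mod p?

Shared key K = 1639^57 mod 1663.
1639^1 ≡ 1639 (mod 1663)
1639^2 = (1639^1)^2 ≡ 1639^2 = 2686321 ≡ 576 (mod 1663)
1639^4 = (1639^2)^2 ≡ 576^2 = 331776 ≡ 839 (mod 1663)
1639^8 = (1639^4)^2 ≡ 839^2 = 703921 ≡ 472 (mod 1663)
1639^16 = (1639^8)^2 ≡ 472^2 = 222784 ≡ 1605 (mod 1663)
1639^32 = (1639^16)^2 ≡ 1605^2 = 2576025 ≡ 38 (mod 1663)
1639^57 = 1639^32 · 1639^16 · 1639^8 · 1639^1 ≡ 38 · 1605 · 472 · 1639 ≡ 293 (mod 1663).

293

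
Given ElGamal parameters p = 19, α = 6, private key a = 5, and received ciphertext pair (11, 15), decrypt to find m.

Shared mask s = c₁^a mod p = 11^5 mod 19.
11^1 ≡ 11 (mod 19)
11^2 = (11^1)^2 ≡ 11^2 = 121 ≡ 7 (mod 19)
11^4 = (11^2)^2 ≡ 7^2 = 49 ≡ 11 (mod 19)
11^5 = 11^4 · 11^1 ≡ 11 · 11 ≡ 7 (mod 19).
So s = 7; s⁻¹ ≡ 11 (mod 19).
m = c₂ · s⁻¹ mod 19 = 15 · 11 mod 19 = 13.

13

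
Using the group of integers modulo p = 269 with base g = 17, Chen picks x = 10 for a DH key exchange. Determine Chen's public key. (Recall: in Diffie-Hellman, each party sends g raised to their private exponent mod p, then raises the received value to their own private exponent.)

245

Public value = 17^10 (mod 269).
17^1 ≡ 17 (mod 269)
17^2 = (17^1)^2 ≡ 17^2 = 289 ≡ 20 (mod 269)
17^4 = (17^2)^2 ≡ 20^2 = 400 ≡ 131 (mod 269)
17^8 = (17^4)^2 ≡ 131^2 = 17161 ≡ 214 (mod 269)
17^10 = 17^8 · 17^2 ≡ 214 · 20 ≡ 245 (mod 269).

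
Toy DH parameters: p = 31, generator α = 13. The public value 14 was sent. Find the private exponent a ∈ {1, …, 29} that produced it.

Try successive powers of 13 modulo 31:
13^1 ≡ 13
13^2 ≡ 14
Found: a = 2.

2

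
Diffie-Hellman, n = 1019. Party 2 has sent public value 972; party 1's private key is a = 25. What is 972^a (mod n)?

Shared key K = 972^25 mod 1019.
972^1 ≡ 972 (mod 1019)
972^2 = (972^1)^2 ≡ 972^2 = 944784 ≡ 171 (mod 1019)
972^4 = (972^2)^2 ≡ 171^2 = 29241 ≡ 709 (mod 1019)
972^8 = (972^4)^2 ≡ 709^2 = 502681 ≡ 314 (mod 1019)
972^16 = (972^8)^2 ≡ 314^2 = 98596 ≡ 772 (mod 1019)
972^25 = 972^16 · 972^8 · 972^1 ≡ 772 · 314 · 972 ≡ 263 (mod 1019).

263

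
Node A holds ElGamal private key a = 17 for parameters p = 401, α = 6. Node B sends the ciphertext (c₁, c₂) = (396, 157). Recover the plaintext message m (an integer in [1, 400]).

Shared mask s = c₁^a mod p = 396^17 mod 401.
396^1 ≡ 396 (mod 401)
396^2 = (396^1)^2 ≡ 396^2 = 156816 ≡ 25 (mod 401)
396^4 = (396^2)^2 ≡ 25^2 = 625 ≡ 224 (mod 401)
396^8 = (396^4)^2 ≡ 224^2 = 50176 ≡ 51 (mod 401)
396^16 = (396^8)^2 ≡ 51^2 = 2601 ≡ 195 (mod 401)
396^17 = 396^16 · 396^1 ≡ 195 · 396 ≡ 228 (mod 401).
So s = 228; s⁻¹ ≡ 350 (mod 401).
m = c₂ · s⁻¹ mod 401 = 157 · 350 mod 401 = 13.

13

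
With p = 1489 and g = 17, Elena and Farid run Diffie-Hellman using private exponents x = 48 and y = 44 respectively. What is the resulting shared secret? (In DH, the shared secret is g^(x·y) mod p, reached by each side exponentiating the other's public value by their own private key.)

Farid sends B = g^y mod p = 17^44 mod 1489.
17^1 ≡ 17 (mod 1489)
17^2 = (17^1)^2 ≡ 17^2 = 289 ≡ 289 (mod 1489)
17^4 = (17^2)^2 ≡ 289^2 = 83521 ≡ 137 (mod 1489)
17^8 = (17^4)^2 ≡ 137^2 = 18769 ≡ 901 (mod 1489)
17^16 = (17^8)^2 ≡ 901^2 = 811801 ≡ 296 (mod 1489)
17^32 = (17^16)^2 ≡ 296^2 = 87616 ≡ 1254 (mod 1489)
17^44 = 17^32 · 17^8 · 17^4 ≡ 1254 · 901 · 137 ≡ 1003 (mod 1489).
So B = 1003. Elena then computes K = B^x mod p = 1003^48 mod 1489.
1003^1 ≡ 1003 (mod 1489)
1003^2 = (1003^1)^2 ≡ 1003^2 = 1006009 ≡ 934 (mod 1489)
1003^4 = (1003^2)^2 ≡ 934^2 = 872356 ≡ 1291 (mod 1489)
1003^8 = (1003^4)^2 ≡ 1291^2 = 1666681 ≡ 490 (mod 1489)
1003^16 = (1003^8)^2 ≡ 490^2 = 240100 ≡ 371 (mod 1489)
1003^32 = (1003^16)^2 ≡ 371^2 = 137641 ≡ 653 (mod 1489)
1003^48 = 1003^32 · 1003^16 ≡ 653 · 371 ≡ 1045 (mod 1489).

1045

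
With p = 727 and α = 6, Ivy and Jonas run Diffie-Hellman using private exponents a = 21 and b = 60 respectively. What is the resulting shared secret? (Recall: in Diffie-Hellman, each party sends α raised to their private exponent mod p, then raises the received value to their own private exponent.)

Jonas sends B = α^b mod p = 6^60 mod 727.
6^1 ≡ 6 (mod 727)
6^2 = (6^1)^2 ≡ 6^2 = 36 ≡ 36 (mod 727)
6^4 = (6^2)^2 ≡ 36^2 = 1296 ≡ 569 (mod 727)
6^8 = (6^4)^2 ≡ 569^2 = 323761 ≡ 246 (mod 727)
6^16 = (6^8)^2 ≡ 246^2 = 60516 ≡ 175 (mod 727)
6^32 = (6^16)^2 ≡ 175^2 = 30625 ≡ 91 (mod 727)
6^60 = 6^32 · 6^16 · 6^8 · 6^4 ≡ 91 · 175 · 246 · 569 ≡ 716 (mod 727).
So B = 716. Ivy then computes K = B^a mod p = 716^21 mod 727.
716^1 ≡ 716 (mod 727)
716^2 = (716^1)^2 ≡ 716^2 = 512656 ≡ 121 (mod 727)
716^4 = (716^2)^2 ≡ 121^2 = 14641 ≡ 101 (mod 727)
716^8 = (716^4)^2 ≡ 101^2 = 10201 ≡ 23 (mod 727)
716^16 = (716^8)^2 ≡ 23^2 = 529 ≡ 529 (mod 727)
716^21 = 716^16 · 716^4 · 716^1 ≡ 529 · 101 · 716 ≡ 424 (mod 727).

424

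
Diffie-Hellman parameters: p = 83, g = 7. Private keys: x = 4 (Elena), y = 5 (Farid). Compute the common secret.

26

Elena sends A = g^x mod p = 7^4 mod 83.
7^1 ≡ 7 (mod 83)
7^2 = (7^1)^2 ≡ 7^2 = 49 ≡ 49 (mod 83)
7^4 = (7^2)^2 ≡ 49^2 = 2401 ≡ 77 (mod 83)
So A = 77. Farid then computes K = A^y mod p = 77^5 mod 83.
77^1 ≡ 77 (mod 83)
77^2 = (77^1)^2 ≡ 77^2 = 5929 ≡ 36 (mod 83)
77^4 = (77^2)^2 ≡ 36^2 = 1296 ≡ 51 (mod 83)
77^5 = 77^4 · 77^1 ≡ 51 · 77 ≡ 26 (mod 83).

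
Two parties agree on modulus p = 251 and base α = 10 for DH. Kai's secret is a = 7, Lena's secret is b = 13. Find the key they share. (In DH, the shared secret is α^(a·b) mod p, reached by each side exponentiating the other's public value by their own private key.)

200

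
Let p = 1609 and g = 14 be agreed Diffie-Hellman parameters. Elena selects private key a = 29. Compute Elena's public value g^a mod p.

754

Public value = 14^29 mod 1609.
14^1 ≡ 14 (mod 1609)
14^2 = (14^1)^2 ≡ 14^2 = 196 ≡ 196 (mod 1609)
14^4 = (14^2)^2 ≡ 196^2 = 38416 ≡ 1409 (mod 1609)
14^8 = (14^4)^2 ≡ 1409^2 = 1985281 ≡ 1384 (mod 1609)
14^16 = (14^8)^2 ≡ 1384^2 = 1915456 ≡ 746 (mod 1609)
14^29 = 14^16 · 14^8 · 14^4 · 14^1 ≡ 746 · 1384 · 1409 · 14 ≡ 754 (mod 1609).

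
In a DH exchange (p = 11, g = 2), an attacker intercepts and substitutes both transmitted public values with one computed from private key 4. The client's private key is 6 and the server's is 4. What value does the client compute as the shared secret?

The client receives an attacker's public value M = 2^4 mod 11 instead of the honest one.
2^1 ≡ 2 (mod 11)
2^2 = (2^1)^2 ≡ 2^2 = 4 ≡ 4 (mod 11)
2^4 = (2^2)^2 ≡ 4^2 = 16 ≡ 5 (mod 11)
So M = 5. The client computes K = M^6 mod 11.
5^1 ≡ 5 (mod 11)
5^2 = (5^1)^2 ≡ 5^2 = 25 ≡ 3 (mod 11)
5^4 = (5^2)^2 ≡ 3^2 = 9 ≡ 9 (mod 11)
5^6 = 5^4 · 5^2 ≡ 9 · 3 ≡ 5 (mod 11).

5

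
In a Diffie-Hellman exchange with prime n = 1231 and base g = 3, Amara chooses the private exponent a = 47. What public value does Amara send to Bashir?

528

Public value = 3^47 (mod 1231).
3^1 ≡ 3 (mod 1231)
3^2 = (3^1)^2 ≡ 3^2 = 9 ≡ 9 (mod 1231)
3^4 = (3^2)^2 ≡ 9^2 = 81 ≡ 81 (mod 1231)
3^8 = (3^4)^2 ≡ 81^2 = 6561 ≡ 406 (mod 1231)
3^16 = (3^8)^2 ≡ 406^2 = 164836 ≡ 1113 (mod 1231)
3^32 = (3^16)^2 ≡ 1113^2 = 1238769 ≡ 383 (mod 1231)
3^47 = 3^32 · 3^8 · 3^4 · 3^2 · 3^1 ≡ 383 · 406 · 81 · 9 · 3 ≡ 528 (mod 1231).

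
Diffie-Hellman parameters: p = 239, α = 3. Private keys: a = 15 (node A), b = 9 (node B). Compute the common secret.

192

Node B sends B = α^b mod p = 3^9 mod 239.
3^1 ≡ 3 (mod 239)
3^2 = (3^1)^2 ≡ 3^2 = 9 ≡ 9 (mod 239)
3^4 = (3^2)^2 ≡ 9^2 = 81 ≡ 81 (mod 239)
3^8 = (3^4)^2 ≡ 81^2 = 6561 ≡ 108 (mod 239)
3^9 = 3^8 · 3^1 ≡ 108 · 3 ≡ 85 (mod 239).
So B = 85. Node A then computes K = B^a mod p = 85^15 mod 239.
85^1 ≡ 85 (mod 239)
85^2 = (85^1)^2 ≡ 85^2 = 7225 ≡ 55 (mod 239)
85^4 = (85^2)^2 ≡ 55^2 = 3025 ≡ 157 (mod 239)
85^8 = (85^4)^2 ≡ 157^2 = 24649 ≡ 32 (mod 239)
85^15 = 85^8 · 85^4 · 85^2 · 85^1 ≡ 32 · 157 · 55 · 85 ≡ 192 (mod 239).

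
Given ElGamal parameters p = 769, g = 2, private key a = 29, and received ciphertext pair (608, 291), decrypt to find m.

325

Shared mask s = c₁^a mod p = 608^29 mod 769.
608^1 ≡ 608 (mod 769)
608^2 = (608^1)^2 ≡ 608^2 = 369664 ≡ 544 (mod 769)
608^4 = (608^2)^2 ≡ 544^2 = 295936 ≡ 640 (mod 769)
608^8 = (608^4)^2 ≡ 640^2 = 409600 ≡ 492 (mod 769)
608^16 = (608^8)^2 ≡ 492^2 = 242064 ≡ 598 (mod 769)
608^29 = 608^16 · 608^8 · 608^4 · 608^1 ≡ 598 · 492 · 640 · 608 ≡ 441 (mod 769).
So s = 441; s⁻¹ ≡ 490 (mod 769).
m = c₂ · s⁻¹ mod 769 = 291 · 490 mod 769 = 325.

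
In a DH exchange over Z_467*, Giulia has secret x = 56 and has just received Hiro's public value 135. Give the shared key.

53

Shared key K = 135^56 mod 467.
135^1 ≡ 135 (mod 467)
135^2 = (135^1)^2 ≡ 135^2 = 18225 ≡ 12 (mod 467)
135^4 = (135^2)^2 ≡ 12^2 = 144 ≡ 144 (mod 467)
135^8 = (135^4)^2 ≡ 144^2 = 20736 ≡ 188 (mod 467)
135^16 = (135^8)^2 ≡ 188^2 = 35344 ≡ 319 (mod 467)
135^32 = (135^16)^2 ≡ 319^2 = 101761 ≡ 422 (mod 467)
135^56 = 135^32 · 135^16 · 135^8 ≡ 422 · 319 · 188 ≡ 53 (mod 467).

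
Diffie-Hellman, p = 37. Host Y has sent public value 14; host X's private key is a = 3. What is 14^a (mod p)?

Shared key K = 14^3 mod 37.
14^1 ≡ 14 (mod 37)
14^2 = (14^1)^2 ≡ 14^2 = 196 ≡ 11 (mod 37)
14^3 = 14^2 · 14^1 ≡ 11 · 14 ≡ 6 (mod 37).

6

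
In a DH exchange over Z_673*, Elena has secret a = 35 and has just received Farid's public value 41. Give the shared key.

Shared key K = 41^35 mod 673.
41^1 ≡ 41 (mod 673)
41^2 = (41^1)^2 ≡ 41^2 = 1681 ≡ 335 (mod 673)
41^4 = (41^2)^2 ≡ 335^2 = 112225 ≡ 507 (mod 673)
41^8 = (41^4)^2 ≡ 507^2 = 257049 ≡ 636 (mod 673)
41^16 = (41^8)^2 ≡ 636^2 = 404496 ≡ 23 (mod 673)
41^32 = (41^16)^2 ≡ 23^2 = 529 ≡ 529 (mod 673)
41^35 = 41^32 · 41^2 · 41^1 ≡ 529 · 335 · 41 ≡ 107 (mod 673).

107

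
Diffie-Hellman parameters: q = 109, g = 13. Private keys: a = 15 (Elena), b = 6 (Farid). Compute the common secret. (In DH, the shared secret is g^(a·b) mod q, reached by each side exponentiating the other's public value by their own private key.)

Farid sends B = g^b mod q = 13^6 mod 109.
13^1 ≡ 13 (mod 109)
13^2 = (13^1)^2 ≡ 13^2 = 169 ≡ 60 (mod 109)
13^4 = (13^2)^2 ≡ 60^2 = 3600 ≡ 3 (mod 109)
13^6 = 13^4 · 13^2 ≡ 3 · 60 ≡ 71 (mod 109).
So B = 71. Elena then computes K = B^a mod q = 71^15 mod 109.
71^1 ≡ 71 (mod 109)
71^2 = (71^1)^2 ≡ 71^2 = 5041 ≡ 27 (mod 109)
71^4 = (71^2)^2 ≡ 27^2 = 729 ≡ 75 (mod 109)
71^8 = (71^4)^2 ≡ 75^2 = 5625 ≡ 66 (mod 109)
71^15 = 71^8 · 71^4 · 71^2 · 71^1 ≡ 66 · 75 · 27 · 71 ≡ 46 (mod 109).

46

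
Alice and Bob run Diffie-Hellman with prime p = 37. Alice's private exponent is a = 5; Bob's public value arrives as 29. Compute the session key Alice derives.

14

Shared key K = 29^5 mod 37.
29^1 ≡ 29 (mod 37)
29^2 = (29^1)^2 ≡ 29^2 = 841 ≡ 27 (mod 37)
29^4 = (29^2)^2 ≡ 27^2 = 729 ≡ 26 (mod 37)
29^5 = 29^4 · 29^1 ≡ 26 · 29 ≡ 14 (mod 37).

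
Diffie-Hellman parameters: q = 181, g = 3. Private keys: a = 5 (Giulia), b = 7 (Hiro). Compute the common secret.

Hiro sends B = g^b mod q = 3^7 mod 181.
3^1 ≡ 3 (mod 181)
3^2 = (3^1)^2 ≡ 3^2 = 9 ≡ 9 (mod 181)
3^4 = (3^2)^2 ≡ 9^2 = 81 ≡ 81 (mod 181)
3^7 = 3^4 · 3^2 · 3^1 ≡ 81 · 9 · 3 ≡ 15 (mod 181).
So B = 15. Giulia then computes K = B^a mod q = 15^5 mod 181.
15^1 ≡ 15 (mod 181)
15^2 = (15^1)^2 ≡ 15^2 = 225 ≡ 44 (mod 181)
15^4 = (15^2)^2 ≡ 44^2 = 1936 ≡ 126 (mod 181)
15^5 = 15^4 · 15^1 ≡ 126 · 15 ≡ 80 (mod 181).

80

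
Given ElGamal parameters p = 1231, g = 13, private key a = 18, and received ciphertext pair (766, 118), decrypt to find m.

1082

Shared mask s = c₁^a mod p = 766^18 mod 1231.
766^1 ≡ 766 (mod 1231)
766^2 = (766^1)^2 ≡ 766^2 = 586756 ≡ 800 (mod 1231)
766^4 = (766^2)^2 ≡ 800^2 = 640000 ≡ 1111 (mod 1231)
766^8 = (766^4)^2 ≡ 1111^2 = 1234321 ≡ 859 (mod 1231)
766^16 = (766^8)^2 ≡ 859^2 = 737881 ≡ 512 (mod 1231)
766^18 = 766^16 · 766^2 ≡ 512 · 800 ≡ 908 (mod 1231).
So s = 908; s⁻¹ ≡ 343 (mod 1231).
m = c₂ · s⁻¹ mod 1231 = 118 · 343 mod 1231 = 1082.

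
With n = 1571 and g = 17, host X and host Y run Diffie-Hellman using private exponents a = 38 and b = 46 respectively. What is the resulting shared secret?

Host X sends A = g^a mod n = 17^38 mod 1571.
17^1 ≡ 17 (mod 1571)
17^2 = (17^1)^2 ≡ 17^2 = 289 ≡ 289 (mod 1571)
17^4 = (17^2)^2 ≡ 289^2 = 83521 ≡ 258 (mod 1571)
17^8 = (17^4)^2 ≡ 258^2 = 66564 ≡ 582 (mod 1571)
17^16 = (17^8)^2 ≡ 582^2 = 338724 ≡ 959 (mod 1571)
17^32 = (17^16)^2 ≡ 959^2 = 919681 ≡ 646 (mod 1571)
17^38 = 17^32 · 17^4 · 17^2 ≡ 646 · 258 · 289 ≡ 192 (mod 1571).
So A = 192. Host Y then computes K = A^b mod n = 192^46 mod 1571.
192^1 ≡ 192 (mod 1571)
192^2 = (192^1)^2 ≡ 192^2 = 36864 ≡ 731 (mod 1571)
192^4 = (192^2)^2 ≡ 731^2 = 534361 ≡ 221 (mod 1571)
192^8 = (192^4)^2 ≡ 221^2 = 48841 ≡ 140 (mod 1571)
192^16 = (192^8)^2 ≡ 140^2 = 19600 ≡ 748 (mod 1571)
192^32 = (192^16)^2 ≡ 748^2 = 559504 ≡ 228 (mod 1571)
192^46 = 192^32 · 192^8 · 192^4 · 192^2 ≡ 228 · 140 · 221 · 731 ≡ 964 (mod 1571).

964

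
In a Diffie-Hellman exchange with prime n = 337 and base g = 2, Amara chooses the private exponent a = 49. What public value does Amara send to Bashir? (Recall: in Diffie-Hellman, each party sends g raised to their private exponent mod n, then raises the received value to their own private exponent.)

128

Public value = 2^49 mod 337.
2^1 ≡ 2 (mod 337)
2^2 = (2^1)^2 ≡ 2^2 = 4 ≡ 4 (mod 337)
2^4 = (2^2)^2 ≡ 4^2 = 16 ≡ 16 (mod 337)
2^8 = (2^4)^2 ≡ 16^2 = 256 ≡ 256 (mod 337)
2^16 = (2^8)^2 ≡ 256^2 = 65536 ≡ 158 (mod 337)
2^32 = (2^16)^2 ≡ 158^2 = 24964 ≡ 26 (mod 337)
2^49 = 2^32 · 2^16 · 2^1 ≡ 26 · 158 · 2 ≡ 128 (mod 337).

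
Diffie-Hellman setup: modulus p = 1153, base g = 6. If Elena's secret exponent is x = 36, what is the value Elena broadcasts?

997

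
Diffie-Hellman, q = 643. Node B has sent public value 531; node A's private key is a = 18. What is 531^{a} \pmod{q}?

Shared key K = 531^18 mod 643.
531^1 ≡ 531 (mod 643)
531^2 = (531^1)^2 ≡ 531^2 = 281961 ≡ 327 (mod 643)
531^4 = (531^2)^2 ≡ 327^2 = 106929 ≡ 191 (mod 643)
531^8 = (531^4)^2 ≡ 191^2 = 36481 ≡ 473 (mod 643)
531^16 = (531^8)^2 ≡ 473^2 = 223729 ≡ 608 (mod 643)
531^18 = 531^16 · 531^2 ≡ 608 · 327 ≡ 129 (mod 643).

129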